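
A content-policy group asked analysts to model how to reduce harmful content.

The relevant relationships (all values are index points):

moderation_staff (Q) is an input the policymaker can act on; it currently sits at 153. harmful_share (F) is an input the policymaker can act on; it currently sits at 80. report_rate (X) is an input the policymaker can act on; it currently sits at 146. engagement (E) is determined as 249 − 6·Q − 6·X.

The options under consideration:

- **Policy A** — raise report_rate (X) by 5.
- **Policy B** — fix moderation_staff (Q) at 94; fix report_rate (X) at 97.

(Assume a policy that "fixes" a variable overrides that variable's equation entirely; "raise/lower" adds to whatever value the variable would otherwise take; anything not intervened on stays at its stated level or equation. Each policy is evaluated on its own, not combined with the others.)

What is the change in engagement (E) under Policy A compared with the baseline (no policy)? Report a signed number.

Baseline:
  Q = 153
  X = 146
  E = 249 − 6·153 − 6·146 = -1545
Policy A (X + 5):
  Q = 153
  X = 146 + 5 = 151
  E = 249 − 6·153 − 6·151 = -1575
Change in E: -1575 − (-1545) = -30

-30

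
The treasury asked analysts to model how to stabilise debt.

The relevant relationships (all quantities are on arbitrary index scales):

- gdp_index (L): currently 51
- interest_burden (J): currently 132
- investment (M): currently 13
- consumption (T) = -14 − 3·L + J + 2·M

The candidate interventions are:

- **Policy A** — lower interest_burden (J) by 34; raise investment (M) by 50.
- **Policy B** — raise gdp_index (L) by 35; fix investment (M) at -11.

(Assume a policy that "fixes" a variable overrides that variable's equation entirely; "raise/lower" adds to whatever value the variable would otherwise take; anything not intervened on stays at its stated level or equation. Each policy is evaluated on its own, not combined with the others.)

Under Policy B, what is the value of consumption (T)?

Policy B (L + 35, M := -11):
  L = 51 + 35 = 86
  J = 132
  M = -11
  T = -14 − 3·86 + 132 + 2·(-11) = -162

-162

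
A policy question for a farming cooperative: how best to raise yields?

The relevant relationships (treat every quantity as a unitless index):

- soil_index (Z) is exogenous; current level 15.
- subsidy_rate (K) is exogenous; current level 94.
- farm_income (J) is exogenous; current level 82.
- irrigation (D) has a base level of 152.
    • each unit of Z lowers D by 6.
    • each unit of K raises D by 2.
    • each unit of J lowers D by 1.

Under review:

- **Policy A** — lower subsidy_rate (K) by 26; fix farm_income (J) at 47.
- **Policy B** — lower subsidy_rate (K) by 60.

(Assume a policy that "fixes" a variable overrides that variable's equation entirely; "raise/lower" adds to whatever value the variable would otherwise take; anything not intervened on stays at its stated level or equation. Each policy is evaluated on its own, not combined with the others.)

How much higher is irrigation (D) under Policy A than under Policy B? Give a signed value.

Policy A (K − 26, J := 47):
  Z = 15
  K = 94 − 26 = 68
  J = 47
  D = 152 − 6·15 + 2·68 − 47 = 151
Policy B (K − 60):
  Z = 15
  K = 94 − 60 = 34
  J = 82
  D = 152 − 6·15 + 2·34 − 82 = 48
D: 151 − 48 = 103

103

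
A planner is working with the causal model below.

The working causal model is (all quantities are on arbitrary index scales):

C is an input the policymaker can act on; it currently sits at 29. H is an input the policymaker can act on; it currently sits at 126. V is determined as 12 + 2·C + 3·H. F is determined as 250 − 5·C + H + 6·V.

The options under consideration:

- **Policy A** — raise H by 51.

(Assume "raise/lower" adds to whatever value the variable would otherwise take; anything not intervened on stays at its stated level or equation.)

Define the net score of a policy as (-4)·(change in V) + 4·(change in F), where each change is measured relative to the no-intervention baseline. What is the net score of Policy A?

3264

Baseline:
  C = 29
  H = 126
  V = 12 + 2·29 + 3·126 = 448
  F = 250 − 5·29 + 126 + 6·448 = 2919
Policy A (H + 51):
  C = 29
  H = 126 + 51 = 177
  V = 12 + 2·29 + 3·177 = 601
  F = 250 − 5·29 + 177 + 6·601 = 3888
ΔV = 601 − 448 = 153; ΔF = 3888 − 2919 = 969
Score = (-4)·153 + 4·969 = 3264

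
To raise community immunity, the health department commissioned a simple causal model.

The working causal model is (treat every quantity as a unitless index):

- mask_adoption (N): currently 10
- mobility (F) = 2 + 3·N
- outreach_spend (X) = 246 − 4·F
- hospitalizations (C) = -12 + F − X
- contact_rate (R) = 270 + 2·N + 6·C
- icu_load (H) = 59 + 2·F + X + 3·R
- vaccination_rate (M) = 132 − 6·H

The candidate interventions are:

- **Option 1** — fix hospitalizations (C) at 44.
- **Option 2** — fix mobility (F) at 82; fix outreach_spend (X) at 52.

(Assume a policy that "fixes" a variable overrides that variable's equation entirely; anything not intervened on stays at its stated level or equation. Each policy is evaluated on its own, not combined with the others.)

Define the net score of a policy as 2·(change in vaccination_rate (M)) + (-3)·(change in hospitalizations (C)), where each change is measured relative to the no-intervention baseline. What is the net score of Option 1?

Baseline:
  N = 10
  F = 2 + 3·10 = 32
  X = 246 − 4·32 = 118
  C = -12 + 32 − 118 = -98
  R = 270 + 2·10 + 6·(-98) = -298
  H = 59 + 2·32 + 118 + 3·(-298) = -653
  M = 132 − 6·(-653) = 4050
Option 1 (C := 44):
  N = 10
  F = 2 + 3·10 = 32
  X = 246 − 4·32 = 118
  C = 44
  R = 270 + 2·10 + 6·44 = 554
  H = 59 + 2·32 + 118 + 3·554 = 1903
  M = 132 − 6·1903 = -11286
ΔM = -11286 − 4050 = -15336; ΔC = 44 − (-98) = 142
Score = 2·(-15336) + (-3)·142 = -31098

-31098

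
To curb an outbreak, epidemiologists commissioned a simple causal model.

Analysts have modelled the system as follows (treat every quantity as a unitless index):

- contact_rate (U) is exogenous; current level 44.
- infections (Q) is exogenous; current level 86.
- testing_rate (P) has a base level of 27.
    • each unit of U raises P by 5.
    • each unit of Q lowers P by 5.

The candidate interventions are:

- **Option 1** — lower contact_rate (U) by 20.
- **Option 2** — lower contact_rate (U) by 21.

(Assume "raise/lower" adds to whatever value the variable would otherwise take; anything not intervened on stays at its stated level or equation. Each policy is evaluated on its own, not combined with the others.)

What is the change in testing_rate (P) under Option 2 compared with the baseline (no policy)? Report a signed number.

Baseline:
  U = 44
  Q = 86
  P = 27 + 5·44 − 5·86 = -183
Option 2 (U − 21):
  U = 44 − 21 = 23
  Q = 86
  P = 27 + 5·23 − 5·86 = -288
Change in P: -288 − (-183) = -105

-105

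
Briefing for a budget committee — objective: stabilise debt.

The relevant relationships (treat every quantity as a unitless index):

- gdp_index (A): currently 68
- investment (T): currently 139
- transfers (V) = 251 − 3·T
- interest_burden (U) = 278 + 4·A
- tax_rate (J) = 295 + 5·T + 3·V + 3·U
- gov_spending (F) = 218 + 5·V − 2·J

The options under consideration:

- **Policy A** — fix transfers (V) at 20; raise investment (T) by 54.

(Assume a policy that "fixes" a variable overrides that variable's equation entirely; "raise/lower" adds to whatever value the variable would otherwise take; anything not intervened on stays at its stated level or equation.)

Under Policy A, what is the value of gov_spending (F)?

-5622

Policy A (V := 20, T + 54):
  A = 68
  T = 139 + 54 = 193
  V = 20
  U = 278 + 4·68 = 550
  J = 295 + 5·193 + 3·20 + 3·550 = 2970
  F = 218 + 5·20 − 2·2970 = -5622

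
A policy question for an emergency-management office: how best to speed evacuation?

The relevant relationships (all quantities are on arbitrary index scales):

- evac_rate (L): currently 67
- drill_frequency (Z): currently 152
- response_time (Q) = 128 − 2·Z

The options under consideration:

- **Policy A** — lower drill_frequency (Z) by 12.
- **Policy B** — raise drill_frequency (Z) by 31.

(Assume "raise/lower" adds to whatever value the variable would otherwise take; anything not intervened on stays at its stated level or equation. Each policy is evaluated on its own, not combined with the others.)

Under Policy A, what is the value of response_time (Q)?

Policy A (Z − 12):
  Z = 152 − 12 = 140
  Q = 128 − 2·140 = -152

-152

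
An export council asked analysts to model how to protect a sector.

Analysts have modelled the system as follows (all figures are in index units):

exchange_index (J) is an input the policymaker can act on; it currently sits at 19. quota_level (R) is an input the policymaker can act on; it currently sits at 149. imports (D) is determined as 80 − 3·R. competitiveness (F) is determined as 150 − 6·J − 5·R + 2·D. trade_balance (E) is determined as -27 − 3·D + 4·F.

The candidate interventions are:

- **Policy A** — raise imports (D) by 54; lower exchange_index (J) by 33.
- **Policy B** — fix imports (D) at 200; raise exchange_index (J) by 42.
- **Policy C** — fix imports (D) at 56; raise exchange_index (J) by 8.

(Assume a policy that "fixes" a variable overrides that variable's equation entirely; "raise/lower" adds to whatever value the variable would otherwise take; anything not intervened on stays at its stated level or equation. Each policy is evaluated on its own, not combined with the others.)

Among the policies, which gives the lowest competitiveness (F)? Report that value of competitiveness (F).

-1137

Policy A (D + 54, J − 33):
  J = 19 − 33 = -14
  R = 149
  D = 80 − 3·149 (+54 from intervention) = -313
  F = 150 − 6·(-14) − 5·149 + 2·(-313) = -1137
Policy B (D := 200, J + 42):
  J = 19 + 42 = 61
  R = 149
  D = 200
  F = 150 − 6·61 − 5·149 + 2·200 = -561
Policy C (D := 56, J + 8):
  J = 19 + 8 = 27
  R = 149
  D = 56
  F = 150 − 6·27 − 5·149 + 2·56 = -645
Comparing — Policy A: F=-1137, Policy B: F=-561, Policy C: F=-645. Lowest is -1137 (Policy A).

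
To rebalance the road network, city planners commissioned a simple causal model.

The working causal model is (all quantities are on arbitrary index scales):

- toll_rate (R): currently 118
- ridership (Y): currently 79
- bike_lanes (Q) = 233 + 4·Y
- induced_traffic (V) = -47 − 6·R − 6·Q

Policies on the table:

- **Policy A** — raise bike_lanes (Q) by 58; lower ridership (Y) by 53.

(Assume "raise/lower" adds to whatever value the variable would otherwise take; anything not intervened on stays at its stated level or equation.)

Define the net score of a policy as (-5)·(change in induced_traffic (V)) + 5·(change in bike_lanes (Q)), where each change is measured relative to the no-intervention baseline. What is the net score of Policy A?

Baseline:
  R = 118
  Y = 79
  Q = 233 + 4·79 = 549
  V = -47 − 6·118 − 6·549 = -4049
Policy A (Q + 58, Y − 53):
  R = 118
  Y = 79 − 53 = 26
  Q = 233 + 4·26 (+58 from intervention) = 395
  V = -47 − 6·118 − 6·395 = -3125
ΔV = -3125 − (-4049) = 924; ΔQ = 395 − 549 = -154
Score = (-5)·924 + 5·(-154) = -5390

-5390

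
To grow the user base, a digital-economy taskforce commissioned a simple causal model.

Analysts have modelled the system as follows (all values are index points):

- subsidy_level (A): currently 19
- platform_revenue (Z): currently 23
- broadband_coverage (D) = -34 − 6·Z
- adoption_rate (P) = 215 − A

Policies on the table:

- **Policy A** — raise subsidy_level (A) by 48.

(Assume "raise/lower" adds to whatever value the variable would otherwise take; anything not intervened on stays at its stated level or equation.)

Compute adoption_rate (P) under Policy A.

Policy A (A + 48):
  A = 19 + 48 = 67
  P = 215 − 67 = 148

148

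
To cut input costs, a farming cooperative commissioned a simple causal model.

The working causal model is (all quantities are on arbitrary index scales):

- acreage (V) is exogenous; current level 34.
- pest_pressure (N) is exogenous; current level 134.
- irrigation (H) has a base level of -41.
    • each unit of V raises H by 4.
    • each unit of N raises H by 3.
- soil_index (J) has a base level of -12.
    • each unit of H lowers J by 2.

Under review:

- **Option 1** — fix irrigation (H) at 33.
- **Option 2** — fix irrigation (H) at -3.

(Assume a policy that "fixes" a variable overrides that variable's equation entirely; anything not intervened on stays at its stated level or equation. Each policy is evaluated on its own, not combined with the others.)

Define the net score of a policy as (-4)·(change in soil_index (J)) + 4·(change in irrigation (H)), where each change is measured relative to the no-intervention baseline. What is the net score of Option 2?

-6000

Baseline:
  V = 34
  N = 134
  H = -41 + 4·34 + 3·134 = 497
  J = -12 − 2·497 = -1006
Option 2 (H := -3):
  V = 34
  N = 134
  H = -3
  J = -12 − 2·(-3) = -6
ΔJ = -6 − (-1006) = 1000; ΔH = -3 − 497 = -500
Score = (-4)·1000 + 4·(-500) = -6000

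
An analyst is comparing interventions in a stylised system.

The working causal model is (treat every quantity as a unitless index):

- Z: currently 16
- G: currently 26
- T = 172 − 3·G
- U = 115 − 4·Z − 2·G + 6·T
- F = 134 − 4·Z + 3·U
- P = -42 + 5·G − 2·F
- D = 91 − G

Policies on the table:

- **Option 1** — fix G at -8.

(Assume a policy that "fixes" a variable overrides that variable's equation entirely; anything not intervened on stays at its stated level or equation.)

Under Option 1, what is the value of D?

99

Option 1 (G := -8):
  G = -8
  D = 91 − (-8) = 99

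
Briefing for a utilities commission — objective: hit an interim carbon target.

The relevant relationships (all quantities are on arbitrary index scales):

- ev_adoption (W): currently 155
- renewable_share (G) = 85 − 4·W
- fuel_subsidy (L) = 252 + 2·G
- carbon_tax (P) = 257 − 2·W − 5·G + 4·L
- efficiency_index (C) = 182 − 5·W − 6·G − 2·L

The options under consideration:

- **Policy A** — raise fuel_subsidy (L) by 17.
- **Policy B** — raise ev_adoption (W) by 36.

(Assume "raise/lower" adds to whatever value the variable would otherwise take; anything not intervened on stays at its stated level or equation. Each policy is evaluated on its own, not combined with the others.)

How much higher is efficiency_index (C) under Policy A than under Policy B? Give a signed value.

Policy A (L + 17):
  W = 155
  G = 85 − 4·155 = -535
  L = 252 + 2·(-535) (+17 from intervention) = -801
  C = 182 − 5·155 − 6·(-535) − 2·(-801) = 4219
Policy B (W + 36):
  W = 155 + 36 = 191
  G = 85 − 4·191 = -679
  L = 252 + 2·(-679) = -1106
  C = 182 − 5·191 − 6·(-679) − 2·(-1106) = 5513
C: 4219 − 5513 = -1294

-1294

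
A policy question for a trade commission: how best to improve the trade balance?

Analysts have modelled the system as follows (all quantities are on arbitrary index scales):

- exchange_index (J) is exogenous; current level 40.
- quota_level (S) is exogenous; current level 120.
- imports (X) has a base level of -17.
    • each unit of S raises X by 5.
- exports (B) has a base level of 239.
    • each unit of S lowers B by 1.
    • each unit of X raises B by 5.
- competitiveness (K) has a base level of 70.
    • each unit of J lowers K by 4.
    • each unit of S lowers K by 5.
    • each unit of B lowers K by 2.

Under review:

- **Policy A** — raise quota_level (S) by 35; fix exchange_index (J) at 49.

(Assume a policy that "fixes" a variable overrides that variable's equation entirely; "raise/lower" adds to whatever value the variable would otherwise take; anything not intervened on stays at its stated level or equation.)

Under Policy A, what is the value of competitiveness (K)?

Policy A (S + 35, J := 49):
  J = 49
  S = 120 + 35 = 155
  X = -17 + 5·155 = 758
  B = 239 − 155 + 5·758 = 3874
  K = 70 − 4·49 − 5·155 − 2·3874 = -8649

-8649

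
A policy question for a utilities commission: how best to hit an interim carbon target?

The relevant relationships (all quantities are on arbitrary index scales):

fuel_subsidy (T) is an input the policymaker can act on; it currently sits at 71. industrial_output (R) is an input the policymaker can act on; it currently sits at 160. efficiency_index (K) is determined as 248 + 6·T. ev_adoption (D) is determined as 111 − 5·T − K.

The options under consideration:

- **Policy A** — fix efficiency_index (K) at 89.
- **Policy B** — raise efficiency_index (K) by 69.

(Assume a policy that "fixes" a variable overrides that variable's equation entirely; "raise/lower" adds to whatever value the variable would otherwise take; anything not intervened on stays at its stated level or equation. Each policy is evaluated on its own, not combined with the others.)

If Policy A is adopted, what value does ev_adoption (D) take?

-333

Policy A (K := 89):
  T = 71
  K = 89
  D = 111 − 5·71 − 89 = -333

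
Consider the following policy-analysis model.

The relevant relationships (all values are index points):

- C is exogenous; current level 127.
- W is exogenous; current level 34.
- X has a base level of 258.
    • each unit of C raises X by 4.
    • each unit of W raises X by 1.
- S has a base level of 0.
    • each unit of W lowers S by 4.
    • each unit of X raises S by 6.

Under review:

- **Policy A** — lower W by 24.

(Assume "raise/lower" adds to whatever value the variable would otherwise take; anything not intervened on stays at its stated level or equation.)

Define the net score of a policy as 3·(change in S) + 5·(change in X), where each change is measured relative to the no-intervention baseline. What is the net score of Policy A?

Baseline:
  C = 127
  W = 34
  X = 258 + 4·127 + 34 = 800
  S = 0 − 4·34 + 6·800 = 4664
Policy A (W − 24):
  C = 127
  W = 34 − 24 = 10
  X = 258 + 4·127 + 10 = 776
  S = 0 − 4·10 + 6·776 = 4616
ΔS = 4616 − 4664 = -48; ΔX = 776 − 800 = -24
Score = 3·(-48) + 5·(-24) = -264

-264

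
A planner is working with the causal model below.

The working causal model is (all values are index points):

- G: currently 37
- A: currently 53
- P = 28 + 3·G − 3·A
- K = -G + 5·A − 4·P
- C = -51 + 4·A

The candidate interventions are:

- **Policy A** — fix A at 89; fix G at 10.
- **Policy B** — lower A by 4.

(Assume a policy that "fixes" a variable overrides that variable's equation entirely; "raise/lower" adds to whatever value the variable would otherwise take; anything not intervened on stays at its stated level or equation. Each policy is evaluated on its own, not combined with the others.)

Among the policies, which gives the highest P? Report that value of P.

Policy A (A := 89, G := 10):
  G = 10
  A = 89
  P = 28 + 3·10 − 3·89 = -209
Policy B (A − 4):
  G = 37
  A = 53 − 4 = 49
  P = 28 + 3·37 − 3·49 = -8
Comparing — Policy A: P=-209, Policy B: P=-8. Highest is -8 (Policy B).

-8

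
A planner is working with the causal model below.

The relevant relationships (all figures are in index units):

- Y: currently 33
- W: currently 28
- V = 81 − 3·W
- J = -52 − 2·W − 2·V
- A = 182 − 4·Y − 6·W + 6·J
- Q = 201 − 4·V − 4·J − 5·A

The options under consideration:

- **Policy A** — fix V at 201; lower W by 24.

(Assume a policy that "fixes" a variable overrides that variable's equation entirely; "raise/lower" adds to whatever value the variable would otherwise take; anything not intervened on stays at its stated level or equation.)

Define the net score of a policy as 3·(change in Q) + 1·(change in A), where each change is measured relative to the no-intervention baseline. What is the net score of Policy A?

30096

Baseline:
  Y = 33
  W = 28
  V = 81 − 3·28 = -3
  J = -52 − 2·28 − 2·(-3) = -102
  A = 182 − 4·33 − 6·28 + 6·(-102) = -730
  Q = 201 − 4·(-3) − 4·(-102) − 5·(-730) = 4271
Policy A (V := 201, W − 24):
  Y = 33
  W = 28 − 24 = 4
  V = 201
  J = -52 − 2·4 − 2·201 = -462
  A = 182 − 4·33 − 6·4 + 6·(-462) = -2746
  Q = 201 − 4·201 − 4·(-462) − 5·(-2746) = 14975
ΔQ = 14975 − 4271 = 10704; ΔA = -2746 − (-730) = -2016
Score = 3·10704 + 1·(-2016) = 30096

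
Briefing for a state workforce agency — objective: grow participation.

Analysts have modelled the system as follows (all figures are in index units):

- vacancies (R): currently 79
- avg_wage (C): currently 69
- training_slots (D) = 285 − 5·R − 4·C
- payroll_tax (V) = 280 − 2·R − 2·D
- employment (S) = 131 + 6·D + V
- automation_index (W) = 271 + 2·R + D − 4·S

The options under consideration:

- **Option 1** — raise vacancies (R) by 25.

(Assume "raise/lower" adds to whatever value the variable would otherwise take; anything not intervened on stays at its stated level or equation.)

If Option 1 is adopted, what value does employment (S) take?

-1841

Option 1 (R + 25):
  R = 79 + 25 = 104
  C = 69
  D = 285 − 5·104 − 4·69 = -511
  V = 280 − 2·104 − 2·(-511) = 1094
  S = 131 + 6·(-511) + 1094 = -1841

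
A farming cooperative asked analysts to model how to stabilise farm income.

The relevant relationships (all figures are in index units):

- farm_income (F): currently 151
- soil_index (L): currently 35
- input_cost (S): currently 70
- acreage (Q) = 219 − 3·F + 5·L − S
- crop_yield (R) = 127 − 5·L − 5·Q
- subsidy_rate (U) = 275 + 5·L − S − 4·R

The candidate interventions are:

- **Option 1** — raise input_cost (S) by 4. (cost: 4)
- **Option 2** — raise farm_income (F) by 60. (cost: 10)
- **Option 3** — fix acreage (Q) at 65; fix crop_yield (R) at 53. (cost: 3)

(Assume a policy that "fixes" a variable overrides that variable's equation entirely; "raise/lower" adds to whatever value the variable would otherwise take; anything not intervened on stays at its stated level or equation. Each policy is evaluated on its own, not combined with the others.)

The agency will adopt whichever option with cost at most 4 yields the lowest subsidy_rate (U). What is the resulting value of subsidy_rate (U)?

-2092

Option 1 (S + 4):
  F = 151
  L = 35
  S = 70 + 4 = 74
  Q = 219 − 3·151 + 5·35 − 74 = -133
  R = 127 − 5·35 − 5·(-133) = 617
  U = 275 + 5·35 − 74 − 4·617 = -2092
Option 3 (Q := 65, R := 53):
  F = 151
  L = 35
  S = 70
  Q = 65
  R = 53
  U = 275 + 5·35 − 70 − 4·53 = 168
Comparing — Option 1: U=-2092, Option 3: U=168. Lowest is -2092 (Option 1).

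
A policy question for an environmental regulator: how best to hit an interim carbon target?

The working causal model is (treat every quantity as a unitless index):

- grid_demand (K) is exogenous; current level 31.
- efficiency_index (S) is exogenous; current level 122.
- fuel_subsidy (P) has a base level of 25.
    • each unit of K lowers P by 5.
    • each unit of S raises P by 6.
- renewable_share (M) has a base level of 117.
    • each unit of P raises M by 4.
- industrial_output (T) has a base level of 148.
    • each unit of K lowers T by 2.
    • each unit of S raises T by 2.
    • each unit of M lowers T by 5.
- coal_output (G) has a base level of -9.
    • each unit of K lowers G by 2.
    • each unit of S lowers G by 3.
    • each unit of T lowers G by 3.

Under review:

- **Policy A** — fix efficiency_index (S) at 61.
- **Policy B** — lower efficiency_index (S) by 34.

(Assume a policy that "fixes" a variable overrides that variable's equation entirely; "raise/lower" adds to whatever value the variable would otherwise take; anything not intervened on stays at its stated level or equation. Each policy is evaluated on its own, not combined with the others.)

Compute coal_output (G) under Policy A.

Policy A (S := 61):
  K = 31
  S = 61
  P = 25 − 5·31 + 6·61 = 236
  M = 117 + 4·236 = 1061
  T = 148 − 2·31 + 2·61 − 5·1061 = -5097
  G = -9 − 2·31 − 3·61 − 3·(-5097) = 15037

15037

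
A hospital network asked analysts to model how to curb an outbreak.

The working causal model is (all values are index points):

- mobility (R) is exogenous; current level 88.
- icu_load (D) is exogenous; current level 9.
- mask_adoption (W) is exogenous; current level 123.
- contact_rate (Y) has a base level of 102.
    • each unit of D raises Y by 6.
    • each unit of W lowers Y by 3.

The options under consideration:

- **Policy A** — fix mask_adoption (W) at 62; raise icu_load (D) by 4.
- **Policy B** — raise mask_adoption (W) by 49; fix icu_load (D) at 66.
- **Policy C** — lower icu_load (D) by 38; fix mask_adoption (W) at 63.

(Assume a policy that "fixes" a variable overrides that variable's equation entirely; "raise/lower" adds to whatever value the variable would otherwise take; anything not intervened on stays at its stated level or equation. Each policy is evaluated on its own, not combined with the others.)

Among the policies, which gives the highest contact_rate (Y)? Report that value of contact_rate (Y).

-6

Policy A (W := 62, D + 4):
  D = 9 + 4 = 13
  W = 62
  Y = 102 + 6·13 − 3·62 = -6
Policy B (W + 49, D := 66):
  D = 66
  W = 123 + 49 = 172
  Y = 102 + 6·66 − 3·172 = -18
Policy C (D − 38, W := 63):
  D = 9 − 38 = -29
  W = 63
  Y = 102 + 6·(-29) − 3·63 = -261
Comparing — Policy A: Y=-6, Policy B: Y=-18, Policy C: Y=-261. Highest is -6 (Policy A).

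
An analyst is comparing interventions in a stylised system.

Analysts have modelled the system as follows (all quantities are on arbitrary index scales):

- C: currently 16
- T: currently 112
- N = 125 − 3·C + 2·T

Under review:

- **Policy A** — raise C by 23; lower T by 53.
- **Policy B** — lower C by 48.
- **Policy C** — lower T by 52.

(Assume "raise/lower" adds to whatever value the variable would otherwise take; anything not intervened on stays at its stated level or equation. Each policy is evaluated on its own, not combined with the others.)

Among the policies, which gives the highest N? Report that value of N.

445

Policy A (C + 23, T − 53):
  C = 16 + 23 = 39
  T = 112 − 53 = 59
  N = 125 − 3·39 + 2·59 = 126
Policy B (C − 48):
  C = 16 − 48 = -32
  T = 112
  N = 125 − 3·(-32) + 2·112 = 445
Policy C (T − 52):
  C = 16
  T = 112 − 52 = 60
  N = 125 − 3·16 + 2·60 = 197
Comparing — Policy A: N=126, Policy B: N=445, Policy C: N=197. Highest is 445 (Policy B).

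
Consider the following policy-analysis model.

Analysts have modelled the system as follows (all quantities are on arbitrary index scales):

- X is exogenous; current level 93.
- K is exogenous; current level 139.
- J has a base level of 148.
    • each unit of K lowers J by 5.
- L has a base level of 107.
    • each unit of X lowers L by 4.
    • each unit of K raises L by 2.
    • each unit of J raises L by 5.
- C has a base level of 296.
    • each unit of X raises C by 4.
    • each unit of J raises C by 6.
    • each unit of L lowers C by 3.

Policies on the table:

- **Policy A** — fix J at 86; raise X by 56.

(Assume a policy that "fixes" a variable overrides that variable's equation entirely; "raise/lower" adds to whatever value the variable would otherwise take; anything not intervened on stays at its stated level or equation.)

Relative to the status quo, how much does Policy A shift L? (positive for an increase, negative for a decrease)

Baseline:
  X = 93
  K = 139
  J = 148 − 5·139 = -547
  L = 107 − 4·93 + 2·139 + 5·(-547) = -2722
Policy A (J := 86, X + 56):
  X = 93 + 56 = 149
  K = 139
  J = 86
  L = 107 − 4·149 + 2·139 + 5·86 = 219
Change in L: 219 − (-2722) = 2941

2941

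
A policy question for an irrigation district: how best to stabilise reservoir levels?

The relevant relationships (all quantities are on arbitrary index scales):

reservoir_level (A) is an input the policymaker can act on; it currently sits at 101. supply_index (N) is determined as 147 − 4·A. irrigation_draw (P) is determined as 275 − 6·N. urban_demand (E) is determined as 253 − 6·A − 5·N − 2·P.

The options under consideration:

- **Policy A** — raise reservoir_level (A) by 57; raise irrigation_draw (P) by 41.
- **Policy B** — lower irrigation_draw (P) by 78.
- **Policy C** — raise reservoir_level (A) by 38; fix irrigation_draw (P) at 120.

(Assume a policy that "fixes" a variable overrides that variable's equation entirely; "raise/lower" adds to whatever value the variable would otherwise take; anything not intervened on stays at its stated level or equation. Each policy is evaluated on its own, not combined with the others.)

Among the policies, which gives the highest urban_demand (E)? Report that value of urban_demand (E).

1224

Policy A (A + 57, P + 41):
  A = 101 + 57 = 158
  N = 147 − 4·158 = -485
  P = 275 − 6·(-485) (+41 from intervention) = 3226
  E = 253 − 6·158 − 5·(-485) − 2·3226 = -4722
Policy B (P − 78):
  A = 101
  N = 147 − 4·101 = -257
  P = 275 − 6·(-257) (−78 from intervention) = 1739
  E = 253 − 6·101 − 5·(-257) − 2·1739 = -2546
Policy C (A + 38, P := 120):
  A = 101 + 38 = 139
  N = 147 − 4·139 = -409
  P = 120
  E = 253 − 6·139 − 5·(-409) − 2·120 = 1224
Comparing — Policy A: E=-4722, Policy B: E=-2546, Policy C: E=1224. Highest is 1224 (Policy C).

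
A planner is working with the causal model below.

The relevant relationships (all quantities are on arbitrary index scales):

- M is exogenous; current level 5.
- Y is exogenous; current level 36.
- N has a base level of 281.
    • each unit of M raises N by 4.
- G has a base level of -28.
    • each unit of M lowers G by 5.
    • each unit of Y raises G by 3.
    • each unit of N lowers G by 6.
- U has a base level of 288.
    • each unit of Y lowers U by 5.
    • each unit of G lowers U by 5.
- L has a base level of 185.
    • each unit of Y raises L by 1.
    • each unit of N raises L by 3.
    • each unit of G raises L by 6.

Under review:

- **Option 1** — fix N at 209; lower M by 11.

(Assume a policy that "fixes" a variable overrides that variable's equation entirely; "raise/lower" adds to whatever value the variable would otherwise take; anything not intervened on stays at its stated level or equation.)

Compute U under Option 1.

5828

Option 1 (N := 209, M − 11):
  M = 5 − 11 = -6
  Y = 36
  N = 209
  G = -28 − 5·(-6) + 3·36 − 6·209 = -1144
  U = 288 − 5·36 − 5·(-1144) = 5828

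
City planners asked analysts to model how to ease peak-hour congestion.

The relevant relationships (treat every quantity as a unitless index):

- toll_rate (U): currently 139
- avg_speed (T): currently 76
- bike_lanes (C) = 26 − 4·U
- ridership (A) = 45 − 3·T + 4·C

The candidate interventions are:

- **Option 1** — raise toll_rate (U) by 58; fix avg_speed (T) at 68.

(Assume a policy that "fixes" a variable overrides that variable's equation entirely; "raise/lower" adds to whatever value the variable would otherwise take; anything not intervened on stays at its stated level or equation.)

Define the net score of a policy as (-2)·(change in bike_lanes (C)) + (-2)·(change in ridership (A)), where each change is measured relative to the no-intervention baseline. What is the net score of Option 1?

2272

Baseline:
  U = 139
  T = 76
  C = 26 − 4·139 = -530
  A = 45 − 3·76 + 4·(-530) = -2303
Option 1 (U + 58, T := 68):
  U = 139 + 58 = 197
  T = 68
  C = 26 − 4·197 = -762
  A = 45 − 3·68 + 4·(-762) = -3207
ΔC = -762 − (-530) = -232; ΔA = -3207 − (-2303) = -904
Score = (-2)·(-232) + (-2)·(-904) = 2272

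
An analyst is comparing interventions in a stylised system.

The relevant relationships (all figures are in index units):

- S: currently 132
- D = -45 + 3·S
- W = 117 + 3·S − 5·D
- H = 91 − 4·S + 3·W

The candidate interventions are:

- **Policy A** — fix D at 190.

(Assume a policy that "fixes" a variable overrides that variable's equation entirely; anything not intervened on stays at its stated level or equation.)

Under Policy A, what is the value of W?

Policy A (D := 190):
  S = 132
  D = 190
  W = 117 + 3·132 − 5·190 = -437

-437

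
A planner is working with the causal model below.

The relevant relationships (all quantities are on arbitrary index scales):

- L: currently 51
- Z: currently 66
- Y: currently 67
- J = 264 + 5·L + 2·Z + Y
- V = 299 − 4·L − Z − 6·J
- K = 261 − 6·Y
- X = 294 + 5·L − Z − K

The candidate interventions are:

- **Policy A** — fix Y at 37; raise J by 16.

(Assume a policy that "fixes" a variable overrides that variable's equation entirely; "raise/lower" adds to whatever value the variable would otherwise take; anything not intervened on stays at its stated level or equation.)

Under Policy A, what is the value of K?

39

Policy A (Y := 37, J + 16):
  Y = 37
  K = 261 − 6·37 = 39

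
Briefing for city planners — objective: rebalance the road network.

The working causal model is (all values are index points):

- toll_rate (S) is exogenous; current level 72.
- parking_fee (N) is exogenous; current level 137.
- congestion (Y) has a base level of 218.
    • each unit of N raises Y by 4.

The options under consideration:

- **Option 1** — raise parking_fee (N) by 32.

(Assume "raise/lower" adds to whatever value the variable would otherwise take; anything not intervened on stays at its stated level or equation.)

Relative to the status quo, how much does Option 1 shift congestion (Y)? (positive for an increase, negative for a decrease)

Baseline:
  N = 137
  Y = 218 + 4·137 = 766
Option 1 (N + 32):
  N = 137 + 32 = 169
  Y = 218 + 4·169 = 894
Change in Y: 894 − 766 = 128

128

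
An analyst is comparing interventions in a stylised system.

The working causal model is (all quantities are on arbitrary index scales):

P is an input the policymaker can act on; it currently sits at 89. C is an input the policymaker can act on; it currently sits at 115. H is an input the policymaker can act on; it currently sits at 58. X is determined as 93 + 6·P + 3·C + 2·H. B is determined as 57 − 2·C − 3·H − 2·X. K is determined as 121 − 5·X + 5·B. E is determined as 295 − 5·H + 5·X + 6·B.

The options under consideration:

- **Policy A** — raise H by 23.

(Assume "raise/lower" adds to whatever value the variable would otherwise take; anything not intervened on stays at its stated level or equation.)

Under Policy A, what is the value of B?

Policy A (H + 23):
  P = 89
  C = 115
  H = 58 + 23 = 81
  X = 93 + 6·89 + 3·115 + 2·81 = 1134
  B = 57 − 2·115 − 3·81 − 2·1134 = -2684

-2684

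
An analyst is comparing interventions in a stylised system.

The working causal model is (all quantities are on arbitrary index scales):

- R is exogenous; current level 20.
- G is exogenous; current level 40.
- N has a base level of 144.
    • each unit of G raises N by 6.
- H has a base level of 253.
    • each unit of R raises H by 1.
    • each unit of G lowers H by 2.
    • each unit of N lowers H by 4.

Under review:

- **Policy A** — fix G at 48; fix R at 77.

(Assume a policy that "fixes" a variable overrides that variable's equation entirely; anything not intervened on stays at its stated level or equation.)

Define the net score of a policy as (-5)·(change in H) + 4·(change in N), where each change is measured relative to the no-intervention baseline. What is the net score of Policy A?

Baseline:
  R = 20
  G = 40
  N = 144 + 6·40 = 384
  H = 253 + 20 − 2·40 − 4·384 = -1343
Policy A (G := 48, R := 77):
  R = 77
  G = 48
  N = 144 + 6·48 = 432
  H = 253 + 77 − 2·48 − 4·432 = -1494
ΔH = -1494 − (-1343) = -151; ΔN = 432 − 384 = 48
Score = (-5)·(-151) + 4·48 = 947

947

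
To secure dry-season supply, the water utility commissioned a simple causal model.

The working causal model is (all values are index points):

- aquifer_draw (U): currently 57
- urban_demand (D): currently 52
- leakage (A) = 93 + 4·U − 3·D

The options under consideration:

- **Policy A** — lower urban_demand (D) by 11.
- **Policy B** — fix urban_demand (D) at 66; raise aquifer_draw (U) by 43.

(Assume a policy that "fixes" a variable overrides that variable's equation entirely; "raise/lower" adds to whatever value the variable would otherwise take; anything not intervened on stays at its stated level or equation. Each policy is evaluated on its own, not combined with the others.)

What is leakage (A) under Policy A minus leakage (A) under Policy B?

-97

Policy A (D − 11):
  U = 57
  D = 52 − 11 = 41
  A = 93 + 4·57 − 3·41 = 198
Policy B (D := 66, U + 43):
  U = 57 + 43 = 100
  D = 66
  A = 93 + 4·100 − 3·66 = 295
A: 198 − 295 = -97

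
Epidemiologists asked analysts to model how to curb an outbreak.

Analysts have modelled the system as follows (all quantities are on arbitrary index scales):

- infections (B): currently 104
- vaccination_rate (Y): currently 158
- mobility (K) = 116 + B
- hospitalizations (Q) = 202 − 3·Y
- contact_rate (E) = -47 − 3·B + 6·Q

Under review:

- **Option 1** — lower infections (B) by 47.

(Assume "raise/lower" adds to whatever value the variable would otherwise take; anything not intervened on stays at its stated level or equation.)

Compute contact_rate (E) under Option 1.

Option 1 (B − 47):
  B = 104 − 47 = 57
  Y = 158
  Q = 202 − 3·158 = -272
  E = -47 − 3·57 + 6·(-272) = -1850

-1850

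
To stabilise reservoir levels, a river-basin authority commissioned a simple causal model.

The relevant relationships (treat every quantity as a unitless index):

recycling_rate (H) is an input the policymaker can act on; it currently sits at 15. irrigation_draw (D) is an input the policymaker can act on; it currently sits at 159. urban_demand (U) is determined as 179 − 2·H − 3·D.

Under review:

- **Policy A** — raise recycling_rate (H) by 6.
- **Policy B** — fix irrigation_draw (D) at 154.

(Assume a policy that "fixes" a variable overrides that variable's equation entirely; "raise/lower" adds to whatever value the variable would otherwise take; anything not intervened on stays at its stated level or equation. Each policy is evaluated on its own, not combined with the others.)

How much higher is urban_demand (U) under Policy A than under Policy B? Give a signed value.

Policy A (H + 6):
  H = 15 + 6 = 21
  D = 159
  U = 179 − 2·21 − 3·159 = -340
Policy B (D := 154):
  H = 15
  D = 154
  U = 179 − 2·15 − 3·154 = -313
U: -340 − (-313) = -27

-27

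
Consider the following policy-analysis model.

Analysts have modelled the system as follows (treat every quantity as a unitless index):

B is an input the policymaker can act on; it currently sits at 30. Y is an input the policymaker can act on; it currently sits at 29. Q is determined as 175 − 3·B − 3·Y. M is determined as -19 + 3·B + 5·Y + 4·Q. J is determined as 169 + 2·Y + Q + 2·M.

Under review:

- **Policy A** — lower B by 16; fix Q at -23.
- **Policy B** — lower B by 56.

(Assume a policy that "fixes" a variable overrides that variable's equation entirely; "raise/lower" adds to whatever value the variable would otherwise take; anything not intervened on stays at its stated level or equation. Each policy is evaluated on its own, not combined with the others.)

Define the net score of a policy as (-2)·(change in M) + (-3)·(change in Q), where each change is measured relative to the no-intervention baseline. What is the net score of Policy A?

Baseline:
  B = 30
  Y = 29
  Q = 175 − 3·30 − 3·29 = -2
  M = -19 + 3·30 + 5·29 + 4·(-2) = 208
Policy A (B − 16, Q := -23):
  B = 30 − 16 = 14
  Y = 29
  Q = -23
  M = -19 + 3·14 + 5·29 + 4·(-23) = 76
ΔM = 76 − 208 = -132; ΔQ = -23 − (-2) = -21
Score = (-2)·(-132) + (-3)·(-21) = 327

327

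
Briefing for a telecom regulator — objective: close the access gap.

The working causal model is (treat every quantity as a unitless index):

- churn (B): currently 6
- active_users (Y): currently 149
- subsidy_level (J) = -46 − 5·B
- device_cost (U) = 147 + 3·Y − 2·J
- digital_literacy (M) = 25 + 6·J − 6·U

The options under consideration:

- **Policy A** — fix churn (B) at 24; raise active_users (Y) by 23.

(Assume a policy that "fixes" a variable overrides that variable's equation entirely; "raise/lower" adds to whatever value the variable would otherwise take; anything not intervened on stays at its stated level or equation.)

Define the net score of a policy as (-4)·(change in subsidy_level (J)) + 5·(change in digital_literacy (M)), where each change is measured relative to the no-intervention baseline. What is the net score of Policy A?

-9810

Baseline:
  B = 6
  Y = 149
  J = -46 − 5·6 = -76
  U = 147 + 3·149 − 2·(-76) = 746
  M = 25 + 6·(-76) − 6·746 = -4907
Policy A (B := 24, Y + 23):
  B = 24
  Y = 149 + 23 = 172
  J = -46 − 5·24 = -166
  U = 147 + 3·172 − 2·(-166) = 995
  M = 25 + 6·(-166) − 6·995 = -6941
ΔJ = -166 − (-76) = -90; ΔM = -6941 − (-4907) = -2034
Score = (-4)·(-90) + 5·(-2034) = -9810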